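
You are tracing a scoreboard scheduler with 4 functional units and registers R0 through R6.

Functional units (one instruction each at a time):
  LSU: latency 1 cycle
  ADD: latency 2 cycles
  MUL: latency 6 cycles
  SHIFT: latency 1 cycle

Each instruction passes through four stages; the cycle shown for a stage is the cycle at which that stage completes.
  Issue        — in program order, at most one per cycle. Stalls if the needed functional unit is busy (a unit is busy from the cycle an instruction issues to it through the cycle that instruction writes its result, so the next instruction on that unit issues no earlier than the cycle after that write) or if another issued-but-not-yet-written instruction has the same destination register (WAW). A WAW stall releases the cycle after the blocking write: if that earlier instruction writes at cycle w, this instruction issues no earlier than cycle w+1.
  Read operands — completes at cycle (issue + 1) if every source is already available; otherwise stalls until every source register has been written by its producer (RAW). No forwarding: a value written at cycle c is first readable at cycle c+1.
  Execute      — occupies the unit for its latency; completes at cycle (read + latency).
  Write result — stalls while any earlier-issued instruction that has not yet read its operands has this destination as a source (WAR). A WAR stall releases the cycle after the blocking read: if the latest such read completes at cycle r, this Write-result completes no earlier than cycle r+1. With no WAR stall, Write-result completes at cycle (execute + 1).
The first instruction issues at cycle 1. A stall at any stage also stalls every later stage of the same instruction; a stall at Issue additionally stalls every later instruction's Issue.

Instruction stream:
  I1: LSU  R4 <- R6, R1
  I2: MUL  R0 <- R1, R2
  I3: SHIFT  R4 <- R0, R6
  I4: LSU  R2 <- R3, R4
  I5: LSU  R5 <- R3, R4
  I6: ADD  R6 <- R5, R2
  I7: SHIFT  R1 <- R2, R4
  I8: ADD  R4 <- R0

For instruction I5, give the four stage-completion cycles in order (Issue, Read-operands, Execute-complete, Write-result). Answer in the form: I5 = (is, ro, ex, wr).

I5 = (17, 18, 19, 20)

cycle 1: I1 issues→LSU
cycle 2: I1 reads · I2 issues→MUL
cycle 3: I1 exec-done · I2 reads
cycle 4: I1 writes R4
cycle 5: I3 issues→SHIFT
cycle 6: I4 issues→LSU
cycle 9: I2 exec-done
cycle 10: I2 writes R0
cycle 11: I3 reads
cycle 12: I3 exec-done
cycle 13: I3 writes R4
cycle 14: I4 reads
cycle 15: I4 exec-done
cycle 16: I4 writes R2
cycle 17: I5 issues→LSU
cycle 18: I5 reads · I6 issues→ADD
cycle 19: I5 exec-done · I7 issues→SHIFT
cycle 20: I5 writes R5 · I7 reads
cycle 21: I6 reads · I7 exec-done
cycle 22: I7 writes R1
cycle 23: I6 exec-done
cycle 24: I6 writes R6
cycle 25: I8 issues→ADD
cycle 26: I8 reads
cycle 28: I8 exec-done
cycle 29: I8 writes R4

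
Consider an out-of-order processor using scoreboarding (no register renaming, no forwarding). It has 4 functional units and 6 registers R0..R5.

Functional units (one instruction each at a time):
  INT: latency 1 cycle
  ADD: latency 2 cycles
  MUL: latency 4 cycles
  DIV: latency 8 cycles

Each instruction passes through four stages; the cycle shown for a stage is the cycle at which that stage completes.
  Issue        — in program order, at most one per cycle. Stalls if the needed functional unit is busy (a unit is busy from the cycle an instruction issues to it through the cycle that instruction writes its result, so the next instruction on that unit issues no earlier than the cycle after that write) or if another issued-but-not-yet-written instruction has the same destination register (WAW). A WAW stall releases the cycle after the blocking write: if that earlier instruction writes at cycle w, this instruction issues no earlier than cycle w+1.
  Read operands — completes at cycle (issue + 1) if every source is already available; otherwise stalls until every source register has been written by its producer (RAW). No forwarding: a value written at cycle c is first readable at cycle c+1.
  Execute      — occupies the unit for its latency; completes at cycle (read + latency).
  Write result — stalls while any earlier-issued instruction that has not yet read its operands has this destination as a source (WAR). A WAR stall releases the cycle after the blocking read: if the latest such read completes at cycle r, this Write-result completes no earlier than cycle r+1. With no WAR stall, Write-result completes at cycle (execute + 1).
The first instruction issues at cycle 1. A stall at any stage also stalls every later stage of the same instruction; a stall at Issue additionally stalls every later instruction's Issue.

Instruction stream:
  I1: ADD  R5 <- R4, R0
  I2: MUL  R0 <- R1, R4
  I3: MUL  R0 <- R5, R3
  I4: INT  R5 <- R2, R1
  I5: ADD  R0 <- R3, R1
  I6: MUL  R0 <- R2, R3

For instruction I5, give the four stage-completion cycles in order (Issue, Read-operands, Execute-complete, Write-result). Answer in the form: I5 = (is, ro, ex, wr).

I5 = (16, 17, 19, 20)

I1: IS=1 RO=2 EX=4 WR=5
I2: IS=2 RO=3 EX=7 WR=8
I3: IS=9 RO=10 EX=14 WR=15  [struct: MUL busy until I2 writes@8]
I4: IS=10 RO=11 EX=12 WR=13
I5: IS=16 RO=17 EX=19 WR=20  [WAW R0: wait I3 write@15]
I6: IS=21 RO=22 EX=26 WR=27  [WAW R0: wait I5 write@20]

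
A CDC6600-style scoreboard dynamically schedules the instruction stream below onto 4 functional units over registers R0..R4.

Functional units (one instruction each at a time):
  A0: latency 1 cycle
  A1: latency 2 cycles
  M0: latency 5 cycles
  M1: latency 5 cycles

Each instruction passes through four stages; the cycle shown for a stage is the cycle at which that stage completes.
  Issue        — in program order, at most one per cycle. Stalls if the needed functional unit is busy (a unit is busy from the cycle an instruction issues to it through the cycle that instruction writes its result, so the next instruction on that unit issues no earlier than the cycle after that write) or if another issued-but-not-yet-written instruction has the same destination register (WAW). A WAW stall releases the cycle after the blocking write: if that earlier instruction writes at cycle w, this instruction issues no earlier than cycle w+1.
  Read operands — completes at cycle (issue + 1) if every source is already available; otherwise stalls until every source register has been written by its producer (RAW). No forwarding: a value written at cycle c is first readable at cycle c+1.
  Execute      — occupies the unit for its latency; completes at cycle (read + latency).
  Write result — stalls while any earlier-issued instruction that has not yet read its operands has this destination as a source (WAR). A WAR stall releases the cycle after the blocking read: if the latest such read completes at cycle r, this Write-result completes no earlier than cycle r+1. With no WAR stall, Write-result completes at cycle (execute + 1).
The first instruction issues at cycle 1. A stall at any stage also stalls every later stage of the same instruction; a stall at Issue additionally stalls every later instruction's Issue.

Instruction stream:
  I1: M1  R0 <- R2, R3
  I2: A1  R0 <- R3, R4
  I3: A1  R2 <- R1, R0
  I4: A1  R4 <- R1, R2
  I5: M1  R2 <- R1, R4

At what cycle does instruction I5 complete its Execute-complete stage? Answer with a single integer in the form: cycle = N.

cycle = 29

c1: I1→M1
c2: I1 RO
c7: I1 EX
c8: I1 WR R0
c9: I2→A1
c10: I2 RO
c12: I2 EX
c13: I2 WR R0
c14: I3→A1
c15: I3 RO
c17: I3 EX
c18: I3 WR R2
c19: I4→A1
c20: I4 RO, I5→M1
c22: I4 EX
c23: I4 WR R4
c24: I5 RO
c29: I5 EX
c30: I5 WR R2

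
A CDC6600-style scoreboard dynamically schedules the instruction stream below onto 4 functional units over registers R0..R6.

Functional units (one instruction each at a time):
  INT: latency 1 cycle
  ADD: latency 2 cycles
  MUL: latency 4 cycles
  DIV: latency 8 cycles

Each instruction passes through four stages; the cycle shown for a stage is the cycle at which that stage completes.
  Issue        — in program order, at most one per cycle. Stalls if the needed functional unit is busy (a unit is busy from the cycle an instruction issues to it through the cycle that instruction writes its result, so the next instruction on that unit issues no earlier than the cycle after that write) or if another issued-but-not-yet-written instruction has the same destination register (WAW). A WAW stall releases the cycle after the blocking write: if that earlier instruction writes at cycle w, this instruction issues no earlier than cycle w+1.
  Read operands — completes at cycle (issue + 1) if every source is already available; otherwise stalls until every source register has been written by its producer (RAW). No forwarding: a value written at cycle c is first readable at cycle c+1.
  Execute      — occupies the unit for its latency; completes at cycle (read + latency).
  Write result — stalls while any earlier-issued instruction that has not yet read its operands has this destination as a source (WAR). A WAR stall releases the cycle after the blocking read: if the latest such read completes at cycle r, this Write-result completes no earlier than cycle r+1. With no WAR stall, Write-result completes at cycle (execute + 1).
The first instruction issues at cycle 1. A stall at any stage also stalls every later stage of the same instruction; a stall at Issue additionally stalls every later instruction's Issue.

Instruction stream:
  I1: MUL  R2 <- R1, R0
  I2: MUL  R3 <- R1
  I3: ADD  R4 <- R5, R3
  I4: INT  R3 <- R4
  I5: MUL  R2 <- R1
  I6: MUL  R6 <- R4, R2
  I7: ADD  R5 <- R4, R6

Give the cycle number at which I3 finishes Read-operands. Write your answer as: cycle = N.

cycle = 15

I1  is:1  ro:2  ex:6  wr:7
I2  is:8  ro:9  ex:13  wr:14  — struct: MUL busy until I1 writes@7
I3  is:9  ro:15  ex:17  wr:18  — RAW R3: wait I2 write@14
I4  is:15  ro:19  ex:20  wr:21  — WAW R3: wait I2 write@14, RAW R4: wait I3 write@18
I5  is:16  ro:17  ex:21  wr:22
I6  is:23  ro:24  ex:28  wr:29  — struct: MUL busy until I5 writes@22
I7  is:24  ro:30  ex:32  wr:33  — RAW R6: wait I6 write@29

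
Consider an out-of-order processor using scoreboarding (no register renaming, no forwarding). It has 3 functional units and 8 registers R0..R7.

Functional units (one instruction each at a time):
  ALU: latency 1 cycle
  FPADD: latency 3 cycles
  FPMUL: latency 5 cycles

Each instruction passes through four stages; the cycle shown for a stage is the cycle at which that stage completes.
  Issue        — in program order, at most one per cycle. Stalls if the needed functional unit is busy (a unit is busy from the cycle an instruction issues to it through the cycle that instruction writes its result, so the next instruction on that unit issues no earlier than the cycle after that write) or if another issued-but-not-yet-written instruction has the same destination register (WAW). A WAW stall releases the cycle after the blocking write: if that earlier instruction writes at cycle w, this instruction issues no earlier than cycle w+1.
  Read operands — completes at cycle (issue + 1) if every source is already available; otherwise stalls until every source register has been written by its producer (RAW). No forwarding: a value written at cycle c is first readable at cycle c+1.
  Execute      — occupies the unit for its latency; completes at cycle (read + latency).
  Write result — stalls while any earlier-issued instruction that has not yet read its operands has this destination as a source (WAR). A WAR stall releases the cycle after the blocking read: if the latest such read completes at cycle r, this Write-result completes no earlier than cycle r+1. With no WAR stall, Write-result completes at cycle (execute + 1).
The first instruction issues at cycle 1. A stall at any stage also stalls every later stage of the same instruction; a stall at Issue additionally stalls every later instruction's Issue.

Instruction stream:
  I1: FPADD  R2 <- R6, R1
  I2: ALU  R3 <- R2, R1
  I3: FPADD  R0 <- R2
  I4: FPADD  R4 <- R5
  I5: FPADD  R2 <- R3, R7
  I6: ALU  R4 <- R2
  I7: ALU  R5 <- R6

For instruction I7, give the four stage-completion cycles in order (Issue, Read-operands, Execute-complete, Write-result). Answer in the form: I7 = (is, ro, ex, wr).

I7 = (28, 29, 30, 31)

I1: IS=1 RO=2 EX=5 WR=6
I2: IS=2 RO=7 EX=8 WR=9  [RAW R2: wait I1 write@6]
I3: IS=7 RO=8 EX=11 WR=12  [struct: FPADD busy until I1 writes@6]
I4: IS=13 RO=14 EX=17 WR=18  [struct: FPADD busy until I3 writes@12]
I5: IS=19 RO=20 EX=23 WR=24  [struct: FPADD busy until I4 writes@18]
I6: IS=20 RO=25 EX=26 WR=27  [RAW R2: wait I5 write@24]
I7: IS=28 RO=29 EX=30 WR=31  [struct: ALU busy until I6 writes@27]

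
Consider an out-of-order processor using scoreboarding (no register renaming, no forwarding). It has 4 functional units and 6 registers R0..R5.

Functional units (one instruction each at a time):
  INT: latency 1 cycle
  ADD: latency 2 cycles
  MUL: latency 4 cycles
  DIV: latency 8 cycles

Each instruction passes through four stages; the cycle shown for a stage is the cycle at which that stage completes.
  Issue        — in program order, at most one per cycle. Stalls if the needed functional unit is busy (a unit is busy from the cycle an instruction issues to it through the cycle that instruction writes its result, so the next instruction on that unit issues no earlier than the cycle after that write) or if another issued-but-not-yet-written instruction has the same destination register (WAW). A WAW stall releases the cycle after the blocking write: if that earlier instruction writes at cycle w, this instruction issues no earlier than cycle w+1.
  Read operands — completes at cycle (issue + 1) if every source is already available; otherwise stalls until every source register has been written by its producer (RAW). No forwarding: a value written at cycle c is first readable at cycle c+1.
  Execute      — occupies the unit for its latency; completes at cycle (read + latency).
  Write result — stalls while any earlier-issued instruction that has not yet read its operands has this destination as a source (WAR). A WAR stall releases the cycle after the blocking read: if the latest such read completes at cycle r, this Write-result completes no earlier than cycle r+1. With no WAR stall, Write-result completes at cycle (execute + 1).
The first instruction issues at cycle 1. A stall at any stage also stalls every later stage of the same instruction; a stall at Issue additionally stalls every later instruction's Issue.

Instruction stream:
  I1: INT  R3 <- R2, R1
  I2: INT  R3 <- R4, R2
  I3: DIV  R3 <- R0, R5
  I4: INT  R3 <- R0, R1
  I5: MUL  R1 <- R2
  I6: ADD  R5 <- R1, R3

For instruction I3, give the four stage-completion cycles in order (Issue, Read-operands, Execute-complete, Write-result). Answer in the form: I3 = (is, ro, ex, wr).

I3 = (9, 10, 18, 19)

cycle 1: issue I1 (INT)
cycle 2: I1 read-ops
cycle 3: I1 finished on INT
cycle 4: I1→R3
cycle 5: issue I2 (INT)
cycle 6: I2 read-ops
cycle 7: I2 finished on INT
cycle 8: I2→R3
cycle 9: issue I3 (DIV)
cycle 10: I3 read-ops
cycle 18: I3 finished on DIV
cycle 19: I3→R3
cycle 20: issue I4 (INT)
cycle 21: I4 read-ops · issue I5 (MUL)
cycle 22: I4 finished on INT · I5 read-ops · issue I6 (ADD)
cycle 23: I4→R3
cycle 26: I5 finished on MUL
cycle 27: I5→R1
cycle 28: I6 read-ops
cycle 30: I6 finished on ADD
cycle 31: I6→R5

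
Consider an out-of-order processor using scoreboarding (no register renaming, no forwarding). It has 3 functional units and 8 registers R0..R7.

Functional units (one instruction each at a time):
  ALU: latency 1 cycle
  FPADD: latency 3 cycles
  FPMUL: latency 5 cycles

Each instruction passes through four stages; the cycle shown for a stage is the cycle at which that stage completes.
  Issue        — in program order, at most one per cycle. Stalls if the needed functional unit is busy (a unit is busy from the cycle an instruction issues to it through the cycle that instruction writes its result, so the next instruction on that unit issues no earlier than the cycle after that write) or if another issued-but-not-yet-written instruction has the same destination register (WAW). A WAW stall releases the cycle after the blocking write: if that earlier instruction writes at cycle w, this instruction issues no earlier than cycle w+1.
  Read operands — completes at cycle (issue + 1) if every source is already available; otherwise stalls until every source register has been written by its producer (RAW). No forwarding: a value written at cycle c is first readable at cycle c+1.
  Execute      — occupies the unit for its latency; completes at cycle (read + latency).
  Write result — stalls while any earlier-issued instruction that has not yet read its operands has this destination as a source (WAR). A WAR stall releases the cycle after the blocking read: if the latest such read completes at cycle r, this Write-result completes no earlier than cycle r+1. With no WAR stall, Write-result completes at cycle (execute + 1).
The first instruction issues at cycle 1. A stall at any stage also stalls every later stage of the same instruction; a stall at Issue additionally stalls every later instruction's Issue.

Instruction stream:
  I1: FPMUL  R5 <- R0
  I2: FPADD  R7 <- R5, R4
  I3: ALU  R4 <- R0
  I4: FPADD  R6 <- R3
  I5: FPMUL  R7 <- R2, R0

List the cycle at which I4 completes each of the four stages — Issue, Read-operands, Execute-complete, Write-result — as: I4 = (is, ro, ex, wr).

I4 = (14, 15, 18, 19)

[1] I1 issues→FPMUL
[2] I1 reads; I2 issues→FPADD
[3] I3 issues→ALU
[4] I3 reads
[5] I3 exec-done
[7] I1 exec-done
[8] I1 writes R5
[9] I2 reads
[10] I3 writes R4
[12] I2 exec-done
[13] I2 writes R7
[14] I4 issues→FPADD
[15] I4 reads; I5 issues→FPMUL
[16] I5 reads
[18] I4 exec-done
[19] I4 writes R6
[21] I5 exec-done
[22] I5 writes R7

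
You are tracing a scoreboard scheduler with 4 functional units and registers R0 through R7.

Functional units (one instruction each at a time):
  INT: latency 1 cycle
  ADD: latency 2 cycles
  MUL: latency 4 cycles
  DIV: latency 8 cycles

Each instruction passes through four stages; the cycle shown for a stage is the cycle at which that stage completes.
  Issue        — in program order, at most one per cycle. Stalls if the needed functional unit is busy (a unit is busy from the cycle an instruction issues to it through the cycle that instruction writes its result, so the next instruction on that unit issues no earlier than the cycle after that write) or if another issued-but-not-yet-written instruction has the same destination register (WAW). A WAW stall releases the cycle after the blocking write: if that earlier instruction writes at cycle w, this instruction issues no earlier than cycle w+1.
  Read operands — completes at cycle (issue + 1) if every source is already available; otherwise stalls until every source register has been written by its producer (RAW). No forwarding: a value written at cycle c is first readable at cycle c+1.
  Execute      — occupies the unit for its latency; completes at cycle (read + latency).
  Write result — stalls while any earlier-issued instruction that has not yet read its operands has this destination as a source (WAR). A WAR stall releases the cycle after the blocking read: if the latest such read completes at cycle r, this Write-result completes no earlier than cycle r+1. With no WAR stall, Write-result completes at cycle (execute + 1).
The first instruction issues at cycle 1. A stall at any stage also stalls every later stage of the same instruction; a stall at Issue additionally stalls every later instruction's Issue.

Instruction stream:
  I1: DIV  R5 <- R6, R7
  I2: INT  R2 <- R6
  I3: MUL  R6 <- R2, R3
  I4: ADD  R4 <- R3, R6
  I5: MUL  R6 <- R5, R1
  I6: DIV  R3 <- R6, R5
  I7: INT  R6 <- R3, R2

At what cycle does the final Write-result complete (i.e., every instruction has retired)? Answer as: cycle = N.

cycle = 31

t=1  I1 dispatched to DIV
t=2  I1 operands ready, I2 dispatched to INT
t=3  I2 operands ready, I3 dispatched to MUL
t=4  I2 complete, I4 dispatched to ADD
t=5  R2←I2
t=6  I3 operands ready
t=10  I1 complete, I3 complete
t=11  R5←I1, R6←I3
t=12  I4 operands ready, I5 dispatched to MUL
t=13  I5 operands ready, I6 dispatched to DIV
t=14  I4 complete
t=15  R4←I4
t=17  I5 complete
t=18  R6←I5
t=19  I6 operands ready, I7 dispatched to INT
t=27  I6 complete
t=28  R3←I6
t=29  I7 operands ready
t=30  I7 complete
t=31  R6←I7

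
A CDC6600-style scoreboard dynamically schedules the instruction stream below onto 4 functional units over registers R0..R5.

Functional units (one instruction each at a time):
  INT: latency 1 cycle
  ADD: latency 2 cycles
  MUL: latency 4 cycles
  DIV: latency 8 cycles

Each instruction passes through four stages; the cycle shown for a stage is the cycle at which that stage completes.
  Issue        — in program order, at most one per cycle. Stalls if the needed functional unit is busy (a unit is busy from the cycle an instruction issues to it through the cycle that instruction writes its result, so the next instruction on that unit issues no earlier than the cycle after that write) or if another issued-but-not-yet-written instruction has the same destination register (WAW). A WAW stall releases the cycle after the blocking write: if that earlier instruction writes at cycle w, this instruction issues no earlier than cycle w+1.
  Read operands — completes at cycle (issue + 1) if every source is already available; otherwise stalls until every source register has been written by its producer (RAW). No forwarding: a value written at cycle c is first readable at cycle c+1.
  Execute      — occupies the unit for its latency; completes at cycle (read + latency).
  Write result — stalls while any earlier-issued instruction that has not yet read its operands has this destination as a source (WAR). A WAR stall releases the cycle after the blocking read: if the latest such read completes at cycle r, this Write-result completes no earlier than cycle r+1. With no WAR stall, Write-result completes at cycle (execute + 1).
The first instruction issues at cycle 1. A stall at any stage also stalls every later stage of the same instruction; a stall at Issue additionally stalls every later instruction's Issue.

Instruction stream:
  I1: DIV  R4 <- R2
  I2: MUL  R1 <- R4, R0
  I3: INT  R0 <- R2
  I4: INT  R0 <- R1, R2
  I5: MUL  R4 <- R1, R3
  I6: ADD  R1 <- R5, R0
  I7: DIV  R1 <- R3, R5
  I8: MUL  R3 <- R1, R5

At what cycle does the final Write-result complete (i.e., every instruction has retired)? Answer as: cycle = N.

cycle = 41

cycle 1: issue I1 (DIV)
cycle 2: I1 read-ops · issue I2 (MUL)
cycle 3: issue I3 (INT)
cycle 4: I3 read-ops
cycle 5: I3 finished on INT
cycle 10: I1 finished on DIV
cycle 11: I1→R4
cycle 12: I2 read-ops
cycle 13: I3→R0
cycle 14: issue I4 (INT)
cycle 16: I2 finished on MUL
cycle 17: I2→R1
cycle 18: I4 read-ops · issue I5 (MUL)
cycle 19: I4 finished on INT · I5 read-ops · issue I6 (ADD)
cycle 20: I4→R0
cycle 21: I6 read-ops
cycle 23: I5 finished on MUL · I6 finished on ADD
cycle 24: I5→R4 · I6→R1
cycle 25: issue I7 (DIV)
cycle 26: I7 read-ops · issue I8 (MUL)
cycle 34: I7 finished on DIV
cycle 35: I7→R1
cycle 36: I8 read-ops
cycle 40: I8 finished on MUL
cycle 41: I8→R3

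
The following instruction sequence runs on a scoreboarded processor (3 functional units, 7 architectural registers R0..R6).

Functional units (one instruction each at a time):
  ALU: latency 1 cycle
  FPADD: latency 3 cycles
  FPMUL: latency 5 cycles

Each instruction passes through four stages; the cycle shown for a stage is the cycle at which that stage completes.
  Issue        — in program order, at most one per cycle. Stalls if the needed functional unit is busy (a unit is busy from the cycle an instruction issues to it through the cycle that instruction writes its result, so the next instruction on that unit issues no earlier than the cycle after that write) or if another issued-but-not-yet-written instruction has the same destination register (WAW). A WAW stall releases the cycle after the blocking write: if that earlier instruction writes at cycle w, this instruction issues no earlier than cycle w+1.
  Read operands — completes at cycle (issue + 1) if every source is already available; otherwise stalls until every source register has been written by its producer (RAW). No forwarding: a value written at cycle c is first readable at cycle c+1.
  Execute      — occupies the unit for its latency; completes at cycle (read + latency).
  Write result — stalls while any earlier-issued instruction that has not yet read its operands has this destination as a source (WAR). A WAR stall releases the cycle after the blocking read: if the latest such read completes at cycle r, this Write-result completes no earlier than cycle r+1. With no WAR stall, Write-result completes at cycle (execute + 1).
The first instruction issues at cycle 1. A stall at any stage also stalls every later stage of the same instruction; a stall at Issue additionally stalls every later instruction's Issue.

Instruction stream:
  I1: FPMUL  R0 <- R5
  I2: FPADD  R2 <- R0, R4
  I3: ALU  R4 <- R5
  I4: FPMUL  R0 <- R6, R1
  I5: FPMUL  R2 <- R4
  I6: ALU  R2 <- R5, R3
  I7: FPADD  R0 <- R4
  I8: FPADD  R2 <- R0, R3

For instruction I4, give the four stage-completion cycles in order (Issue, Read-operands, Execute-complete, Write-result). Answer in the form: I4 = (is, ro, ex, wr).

I1 -> (1, 2, 7, 8)
I2 -> (2, 9, 12, 13)  // RAW R0: wait I1 write@8
I3 -> (3, 4, 5, 10)  // WAR R4: wait I2 read@9
I4 -> (9, 10, 15, 16)  // struct: FPMUL busy until I1 writes@8
I5 -> (17, 18, 23, 24)  // struct: FPMUL busy until I4 writes@16
I6 -> (25, 26, 27, 28)  // WAW R2: wait I5 write@24
I7 -> (26, 27, 30, 31)
I8 -> (32, 33, 36, 37)  // struct: FPADD busy until I7 writes@31

I4 = (9, 10, 15, 16)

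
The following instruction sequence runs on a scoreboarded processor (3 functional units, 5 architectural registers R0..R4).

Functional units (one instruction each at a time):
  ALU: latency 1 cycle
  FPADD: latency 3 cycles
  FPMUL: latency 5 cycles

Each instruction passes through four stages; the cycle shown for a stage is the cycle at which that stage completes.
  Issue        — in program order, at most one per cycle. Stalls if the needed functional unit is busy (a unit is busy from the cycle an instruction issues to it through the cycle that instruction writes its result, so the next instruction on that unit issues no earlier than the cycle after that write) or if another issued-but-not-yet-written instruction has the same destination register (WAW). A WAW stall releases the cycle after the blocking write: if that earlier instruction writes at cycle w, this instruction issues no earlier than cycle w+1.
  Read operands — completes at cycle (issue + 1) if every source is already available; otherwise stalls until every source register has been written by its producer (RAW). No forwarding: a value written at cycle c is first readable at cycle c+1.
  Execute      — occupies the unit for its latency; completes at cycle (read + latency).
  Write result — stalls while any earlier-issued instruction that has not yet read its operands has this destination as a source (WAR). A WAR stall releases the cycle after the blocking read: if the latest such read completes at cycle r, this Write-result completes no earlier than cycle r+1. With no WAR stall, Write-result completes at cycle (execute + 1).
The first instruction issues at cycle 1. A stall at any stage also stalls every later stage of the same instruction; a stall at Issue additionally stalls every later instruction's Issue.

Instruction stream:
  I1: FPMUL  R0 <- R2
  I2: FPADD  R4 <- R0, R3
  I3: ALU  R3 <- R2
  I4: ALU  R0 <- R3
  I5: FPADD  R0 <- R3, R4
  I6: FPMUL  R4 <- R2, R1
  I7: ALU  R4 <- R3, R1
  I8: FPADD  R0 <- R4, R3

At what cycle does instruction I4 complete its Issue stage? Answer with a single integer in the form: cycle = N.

cycle = 11

[I1] 1/2/7/8
[I2] 2/9/12/13  (RAW R0: wait I1 write@8)
[I3] 3/4/5/10  (WAR R3: wait I2 read@9)
[I4] 11/12/13/14  (struct: ALU busy until I3 writes@10)
[I5] 15/16/19/20  (WAW R0: wait I4 write@14)
[I6] 16/17/22/23
[I7] 24/25/26/27  (WAW R4: wait I6 write@23)
[I8] 25/28/31/32  (RAW R4: wait I7 write@27)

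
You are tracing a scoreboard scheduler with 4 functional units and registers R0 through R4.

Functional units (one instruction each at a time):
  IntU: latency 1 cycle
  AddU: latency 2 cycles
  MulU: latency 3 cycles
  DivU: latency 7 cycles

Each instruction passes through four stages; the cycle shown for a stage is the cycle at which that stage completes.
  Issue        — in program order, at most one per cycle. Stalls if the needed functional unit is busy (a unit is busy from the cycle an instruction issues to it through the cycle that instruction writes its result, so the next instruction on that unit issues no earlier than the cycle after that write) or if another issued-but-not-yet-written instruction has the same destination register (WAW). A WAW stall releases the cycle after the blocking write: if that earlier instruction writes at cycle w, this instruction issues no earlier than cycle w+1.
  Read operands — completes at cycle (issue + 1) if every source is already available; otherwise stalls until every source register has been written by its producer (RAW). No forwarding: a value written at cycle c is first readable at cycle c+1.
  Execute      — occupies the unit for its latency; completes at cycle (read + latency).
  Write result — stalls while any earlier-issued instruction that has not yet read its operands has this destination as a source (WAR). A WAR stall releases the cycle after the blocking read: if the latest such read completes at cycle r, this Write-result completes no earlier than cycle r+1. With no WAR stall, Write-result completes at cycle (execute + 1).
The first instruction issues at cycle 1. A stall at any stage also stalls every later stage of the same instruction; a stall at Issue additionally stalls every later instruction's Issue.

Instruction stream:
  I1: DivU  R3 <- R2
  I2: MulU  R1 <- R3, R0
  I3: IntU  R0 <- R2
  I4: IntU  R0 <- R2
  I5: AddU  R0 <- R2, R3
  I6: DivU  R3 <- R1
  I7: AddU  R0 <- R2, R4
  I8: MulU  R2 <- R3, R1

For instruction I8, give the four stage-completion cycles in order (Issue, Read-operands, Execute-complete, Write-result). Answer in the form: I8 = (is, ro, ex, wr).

I8 = (23, 28, 31, 32)

[1] issue I1 (DivU)
[2] I1 read-ops · issue I2 (MulU)
[3] issue I3 (IntU)
[4] I3 read-ops
[5] I3 finished on IntU
[9] I1 finished on DivU
[10] I1→R3
[11] I2 read-ops
[12] I3→R0
[13] issue I4 (IntU)
[14] I2 finished on MulU · I4 read-ops
[15] I2→R1 · I4 finished on IntU
[16] I4→R0
[17] issue I5 (AddU)
[18] I5 read-ops · issue I6 (DivU)
[19] I6 read-ops
[20] I5 finished on AddU
[21] I5→R0
[22] issue I7 (AddU)
[23] I7 read-ops · issue I8 (MulU)
[25] I7 finished on AddU
[26] I6 finished on DivU · I7→R0
[27] I6→R3
[28] I8 read-ops
[31] I8 finished on MulU
[32] I8→R2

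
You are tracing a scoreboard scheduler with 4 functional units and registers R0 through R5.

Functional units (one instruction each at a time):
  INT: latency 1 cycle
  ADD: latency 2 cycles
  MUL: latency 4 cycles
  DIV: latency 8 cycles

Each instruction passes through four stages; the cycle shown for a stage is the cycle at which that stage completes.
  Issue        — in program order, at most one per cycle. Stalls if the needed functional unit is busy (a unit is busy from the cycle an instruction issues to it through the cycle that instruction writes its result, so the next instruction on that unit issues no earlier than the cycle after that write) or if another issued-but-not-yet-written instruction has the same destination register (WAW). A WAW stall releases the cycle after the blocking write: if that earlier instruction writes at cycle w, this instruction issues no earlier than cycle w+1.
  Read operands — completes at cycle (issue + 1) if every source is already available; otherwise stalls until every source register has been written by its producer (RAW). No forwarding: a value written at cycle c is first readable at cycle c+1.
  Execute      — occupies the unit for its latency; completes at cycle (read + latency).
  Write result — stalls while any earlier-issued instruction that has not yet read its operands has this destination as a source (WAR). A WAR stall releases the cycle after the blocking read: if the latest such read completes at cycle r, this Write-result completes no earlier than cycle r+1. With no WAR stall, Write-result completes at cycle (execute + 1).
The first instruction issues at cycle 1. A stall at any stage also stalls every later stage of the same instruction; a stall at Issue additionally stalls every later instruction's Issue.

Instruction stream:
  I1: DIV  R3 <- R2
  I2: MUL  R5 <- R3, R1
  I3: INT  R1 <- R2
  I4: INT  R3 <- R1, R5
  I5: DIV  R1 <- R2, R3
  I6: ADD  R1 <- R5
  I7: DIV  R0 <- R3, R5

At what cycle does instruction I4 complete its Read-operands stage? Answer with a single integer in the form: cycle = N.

I1: IS=1 RO=2 EX=10 WR=11
I2: IS=2 RO=12 EX=16 WR=17  [RAW R3: wait I1 write@11]
I3: IS=3 RO=4 EX=5 WR=13  [WAR R1: wait I2 read@12]
I4: IS=14 RO=18 EX=19 WR=20  [struct: INT busy until I3 writes@13; RAW R5: wait I2 write@17]
I5: IS=15 RO=21 EX=29 WR=30  [RAW R3: wait I4 write@20]
I6: IS=31 RO=32 EX=34 WR=35  [WAW R1: wait I5 write@30]
I7: IS=32 RO=33 EX=41 WR=42

cycle = 18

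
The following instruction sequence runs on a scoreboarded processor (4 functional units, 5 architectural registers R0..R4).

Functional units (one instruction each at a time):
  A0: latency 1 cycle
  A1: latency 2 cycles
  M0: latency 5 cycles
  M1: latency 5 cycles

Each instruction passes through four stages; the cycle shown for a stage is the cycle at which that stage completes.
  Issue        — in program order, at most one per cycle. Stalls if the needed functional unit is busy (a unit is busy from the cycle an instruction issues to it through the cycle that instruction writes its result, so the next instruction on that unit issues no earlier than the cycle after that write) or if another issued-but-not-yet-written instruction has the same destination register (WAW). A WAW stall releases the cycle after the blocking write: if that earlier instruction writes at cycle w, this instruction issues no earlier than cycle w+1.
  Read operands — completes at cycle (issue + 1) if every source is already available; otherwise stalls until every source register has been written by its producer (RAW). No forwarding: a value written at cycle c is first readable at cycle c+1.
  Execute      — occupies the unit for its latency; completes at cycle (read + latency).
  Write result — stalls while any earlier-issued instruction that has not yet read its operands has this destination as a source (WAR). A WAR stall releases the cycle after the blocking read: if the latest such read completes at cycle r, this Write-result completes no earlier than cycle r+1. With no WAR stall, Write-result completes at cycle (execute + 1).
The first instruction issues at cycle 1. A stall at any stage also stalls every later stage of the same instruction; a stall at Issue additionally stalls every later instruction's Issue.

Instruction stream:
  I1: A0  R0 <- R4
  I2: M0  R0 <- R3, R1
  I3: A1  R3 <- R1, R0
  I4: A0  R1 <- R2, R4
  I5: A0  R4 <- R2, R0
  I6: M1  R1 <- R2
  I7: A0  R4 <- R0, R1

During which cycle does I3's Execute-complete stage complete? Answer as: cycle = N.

[I1] 1/2/3/4
[I2] 5/6/11/12  (WAW R0: wait I1 write@4)
[I3] 6/13/15/16  (RAW R0: wait I2 write@12)
[I4] 7/8/9/14  (WAR R1: wait I3 read@13)
[I5] 15/16/17/18  (struct: A0 busy until I4 writes@14)
[I6] 16/17/22/23
[I7] 19/24/25/26  (struct: A0 busy until I5 writes@18; RAW R1: wait I6 write@23)

cycle = 15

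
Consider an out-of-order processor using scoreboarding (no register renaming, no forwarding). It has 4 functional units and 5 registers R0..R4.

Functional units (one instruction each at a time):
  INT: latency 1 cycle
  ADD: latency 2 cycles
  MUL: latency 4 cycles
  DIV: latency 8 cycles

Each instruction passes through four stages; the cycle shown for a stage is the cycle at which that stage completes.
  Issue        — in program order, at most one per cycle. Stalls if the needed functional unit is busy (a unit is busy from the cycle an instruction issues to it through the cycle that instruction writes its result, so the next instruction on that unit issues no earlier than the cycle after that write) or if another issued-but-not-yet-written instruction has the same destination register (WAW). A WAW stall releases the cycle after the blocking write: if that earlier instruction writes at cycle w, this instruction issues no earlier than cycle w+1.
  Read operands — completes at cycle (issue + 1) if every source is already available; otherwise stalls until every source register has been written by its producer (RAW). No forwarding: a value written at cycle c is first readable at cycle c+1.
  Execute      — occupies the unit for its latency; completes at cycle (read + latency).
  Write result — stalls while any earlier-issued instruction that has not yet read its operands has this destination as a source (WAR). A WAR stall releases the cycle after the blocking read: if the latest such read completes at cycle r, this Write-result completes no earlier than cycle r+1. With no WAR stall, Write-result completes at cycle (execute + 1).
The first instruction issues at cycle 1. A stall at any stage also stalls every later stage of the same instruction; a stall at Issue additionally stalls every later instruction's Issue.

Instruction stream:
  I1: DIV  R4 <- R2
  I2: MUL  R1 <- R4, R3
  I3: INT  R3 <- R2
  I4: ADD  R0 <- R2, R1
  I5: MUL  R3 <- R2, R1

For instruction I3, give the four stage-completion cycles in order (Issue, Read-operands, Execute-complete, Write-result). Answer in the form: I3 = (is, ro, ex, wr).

I3 = (3, 4, 5, 13)

cycle 1: I1→DIV
cycle 2: I1 RO, I2→MUL
cycle 3: I3→INT
cycle 4: I3 RO, I4→ADD
cycle 5: I3 EX
cycle 10: I1 EX
cycle 11: I1 WR R4
cycle 12: I2 RO
cycle 13: I3 WR R3
cycle 16: I2 EX
cycle 17: I2 WR R1
cycle 18: I4 RO, I5→MUL
cycle 19: I5 RO
cycle 20: I4 EX
cycle 21: I4 WR R0
cycle 23: I5 EX
cycle 24: I5 WR R3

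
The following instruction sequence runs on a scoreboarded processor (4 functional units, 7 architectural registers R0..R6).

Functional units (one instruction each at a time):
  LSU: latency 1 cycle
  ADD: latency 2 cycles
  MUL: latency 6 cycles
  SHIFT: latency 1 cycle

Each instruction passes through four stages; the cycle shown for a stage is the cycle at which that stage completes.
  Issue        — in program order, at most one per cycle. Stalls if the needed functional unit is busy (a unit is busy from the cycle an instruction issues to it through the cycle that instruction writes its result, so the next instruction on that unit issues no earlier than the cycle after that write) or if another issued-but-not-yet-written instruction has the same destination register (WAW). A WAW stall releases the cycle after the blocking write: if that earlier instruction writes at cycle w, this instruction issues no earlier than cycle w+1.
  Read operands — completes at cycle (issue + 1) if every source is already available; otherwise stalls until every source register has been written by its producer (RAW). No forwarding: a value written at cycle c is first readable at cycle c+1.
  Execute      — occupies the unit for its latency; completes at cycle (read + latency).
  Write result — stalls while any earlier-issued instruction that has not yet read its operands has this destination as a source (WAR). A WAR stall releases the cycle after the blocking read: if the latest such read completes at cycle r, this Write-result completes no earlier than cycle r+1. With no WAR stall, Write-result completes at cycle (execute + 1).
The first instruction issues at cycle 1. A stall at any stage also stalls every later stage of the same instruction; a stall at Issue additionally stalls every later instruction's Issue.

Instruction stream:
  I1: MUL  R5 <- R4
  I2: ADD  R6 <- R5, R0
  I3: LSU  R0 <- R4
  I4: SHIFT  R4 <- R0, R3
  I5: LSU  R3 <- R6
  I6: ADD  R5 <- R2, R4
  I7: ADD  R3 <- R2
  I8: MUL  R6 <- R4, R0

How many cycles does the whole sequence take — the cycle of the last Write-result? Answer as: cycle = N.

cycle = 28

[I1] 1/2/8/9
[I2] 2/10/12/13  (RAW R5: wait I1 write@9)
[I3] 3/4/5/11  (WAR R0: wait I2 read@10)
[I4] 4/12/13/14  (RAW R0: wait I3 write@11)
[I5] 12/14/15/16  (struct: LSU busy until I3 writes@11; RAW R6: wait I2 write@13)
[I6] 14/15/17/18  (struct: ADD busy until I2 writes@13)
[I7] 19/20/22/23  (struct: ADD busy until I6 writes@18)
[I8] 20/21/27/28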